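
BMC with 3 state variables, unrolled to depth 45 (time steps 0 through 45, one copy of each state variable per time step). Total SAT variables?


BMC unrolls to depth k, creating one copy of each state var for steps 0..k.
Step count = 45 + 1 = 46 (steps 0 through 45)
Vars per step = 3
Total = 3 * 46 = 138

138


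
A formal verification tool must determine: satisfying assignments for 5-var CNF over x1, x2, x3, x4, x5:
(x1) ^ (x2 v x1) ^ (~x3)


CNF with 3 clauses over 5 vars (32 assignments).
An assignment satisfies CNF iff every clause has >=1 true literal.
Check each row (bits = x1,x2,x3,x4,x5; clause T/F shown):
  row 0 [00000]: clauses=FFT -> 0
  row 1 [00001]: clauses=FFT -> 0
  row 2 [00010]: clauses=FFT -> 0
  row 3 [00011]: clauses=FFT -> 0
  row 4 [00100]: clauses=FFF -> 0
  row 5 [00101]: clauses=FFF -> 0
  row 6 [00110]: clauses=FFF -> 0
  row 7 [00111]: clauses=FFF -> 0
  row 8 [01000]: clauses=FTT -> 0
  row 9 [01001]: clauses=FTT -> 0
  row 10 [01010]: clauses=FTT -> 0
  row 11 [01011]: clauses=FTT -> 0
  row 12 [01100]: clauses=FTF -> 0
  row 13 [01101]: clauses=FTF -> 0
  row 14 [01110]: clauses=FTF -> 0
  row 15 [01111]: clauses=FTF -> 0
  row 16 [10000]: clauses=TTT -> 1
  row 17 [10001]: clauses=TTT -> 1
  row 18 [10010]: clauses=TTT -> 1
  row 19 [10011]: clauses=TTT -> 1
  row 20 [10100]: clauses=TTF -> 0
  row 21 [10101]: clauses=TTF -> 0
  row 22 [10110]: clauses=TTF -> 0
  row 23 [10111]: clauses=TTF -> 0
  row 24 [11000]: clauses=TTT -> 1
  row 25 [11001]: clauses=TTT -> 1
  row 26 [11010]: clauses=TTT -> 1
  row 27 [11011]: clauses=TTT -> 1
  row 28 [11100]: clauses=TTF -> 0
  row 29 [11101]: clauses=TTF -> 0
  row 30 [11110]: clauses=TTF -> 0
  row 31 [11111]: clauses=TTF -> 0
Full result column, 8 rows per line (x1,x2 fixed per line; x3,x4,x5 runs 000..111 left to right):
  rows 0-7 [x1,x2=00]: 00000000  (ones: 0)
  rows 8-15 [x1,x2=01]: 00000000  (ones: 0)
  rows 16-23 [x1,x2=10]: 11110000  (ones: 4)
  rows 24-31 [x1,x2=11]: 11110000  (ones: 4)
Satisfying assignments = 0+0+4+4 = 8

8


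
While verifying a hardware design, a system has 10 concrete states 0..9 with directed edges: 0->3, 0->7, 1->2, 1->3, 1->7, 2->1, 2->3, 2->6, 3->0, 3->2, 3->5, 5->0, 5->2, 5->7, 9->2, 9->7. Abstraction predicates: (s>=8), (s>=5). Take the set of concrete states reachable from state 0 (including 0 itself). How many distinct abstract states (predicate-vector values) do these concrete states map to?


BFS from 0:
Concrete reachable: {0, 1, 2, 3, 5, 6, 7}
Abstract via predicates (s>=8), (s>=5):
  (0,0) <- {0, 1, 2, 3}
  (0,1) <- {5, 6, 7}
Distinct abstract states = 2

2


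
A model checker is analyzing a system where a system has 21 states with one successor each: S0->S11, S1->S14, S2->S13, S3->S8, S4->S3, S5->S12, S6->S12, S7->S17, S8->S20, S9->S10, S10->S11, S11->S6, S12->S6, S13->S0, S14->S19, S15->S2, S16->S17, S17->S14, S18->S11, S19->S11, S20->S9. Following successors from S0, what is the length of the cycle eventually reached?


Trace from S0 until a state repeats:
  S0 -> S11 -> S6 -> S12 -> S6
S6 first seen at step 2, revisited at step 4.
Cycle length = 4 - 2 = 2

2


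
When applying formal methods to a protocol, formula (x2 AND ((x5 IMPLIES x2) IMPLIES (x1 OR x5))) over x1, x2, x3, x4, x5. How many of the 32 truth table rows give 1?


Formula: (x2 AND ((x5 IMPLIES x2) IMPLIES (x1 OR x5))) over 5 vars (32 rows)
Evaluate each row (x1, x2, x3, x4, x5 as bits, MSB first):
  row 0 [00000]: (0 AND ((0 IMPLIES 0) IMPLIES (0 OR 0))) -> 0
  row 1 [00001]: (0 AND ((1 IMPLIES 0) IMPLIES (0 OR 1))) -> 0
  row 2 [00010]: (0 AND ((0 IMPLIES 0) IMPLIES (0 OR 0))) -> 0
  row 3 [00011]: (0 AND ((1 IMPLIES 0) IMPLIES (0 OR 1))) -> 0
  row 4 [00100]: (0 AND ((0 IMPLIES 0) IMPLIES (0 OR 0))) -> 0
  row 5 [00101]: (0 AND ((1 IMPLIES 0) IMPLIES (0 OR 1))) -> 0
  row 6 [00110]: (0 AND ((0 IMPLIES 0) IMPLIES (0 OR 0))) -> 0
  row 7 [00111]: (0 AND ((1 IMPLIES 0) IMPLIES (0 OR 1))) -> 0
  row 8 [01000]: (1 AND ((0 IMPLIES 1) IMPLIES (0 OR 0))) -> 0
  row 9 [01001]: (1 AND ((1 IMPLIES 1) IMPLIES (0 OR 1))) -> 1
  row 10 [01010]: (1 AND ((0 IMPLIES 1) IMPLIES (0 OR 0))) -> 0
  row 11 [01011]: (1 AND ((1 IMPLIES 1) IMPLIES (0 OR 1))) -> 1
  row 12 [01100]: (1 AND ((0 IMPLIES 1) IMPLIES (0 OR 0))) -> 0
  row 13 [01101]: (1 AND ((1 IMPLIES 1) IMPLIES (0 OR 1))) -> 1
  row 14 [01110]: (1 AND ((0 IMPLIES 1) IMPLIES (0 OR 0))) -> 0
  row 15 [01111]: (1 AND ((1 IMPLIES 1) IMPLIES (0 OR 1))) -> 1
  row 16 [10000]: (0 AND ((0 IMPLIES 0) IMPLIES (1 OR 0))) -> 0
  row 17 [10001]: (0 AND ((1 IMPLIES 0) IMPLIES (1 OR 1))) -> 0
  row 18 [10010]: (0 AND ((0 IMPLIES 0) IMPLIES (1 OR 0))) -> 0
  row 19 [10011]: (0 AND ((1 IMPLIES 0) IMPLIES (1 OR 1))) -> 0
  row 20 [10100]: (0 AND ((0 IMPLIES 0) IMPLIES (1 OR 0))) -> 0
  row 21 [10101]: (0 AND ((1 IMPLIES 0) IMPLIES (1 OR 1))) -> 0
  row 22 [10110]: (0 AND ((0 IMPLIES 0) IMPLIES (1 OR 0))) -> 0
  row 23 [10111]: (0 AND ((1 IMPLIES 0) IMPLIES (1 OR 1))) -> 0
  row 24 [11000]: (1 AND ((0 IMPLIES 1) IMPLIES (1 OR 0))) -> 1
  row 25 [11001]: (1 AND ((1 IMPLIES 1) IMPLIES (1 OR 1))) -> 1
  row 26 [11010]: (1 AND ((0 IMPLIES 1) IMPLIES (1 OR 0))) -> 1
  row 27 [11011]: (1 AND ((1 IMPLIES 1) IMPLIES (1 OR 1))) -> 1
  row 28 [11100]: (1 AND ((0 IMPLIES 1) IMPLIES (1 OR 0))) -> 1
  row 29 [11101]: (1 AND ((1 IMPLIES 1) IMPLIES (1 OR 1))) -> 1
  row 30 [11110]: (1 AND ((0 IMPLIES 1) IMPLIES (1 OR 0))) -> 1
  row 31 [11111]: (1 AND ((1 IMPLIES 1) IMPLIES (1 OR 1))) -> 1
Full result column, 8 rows per line (x1,x2 fixed per line; x3,x4,x5 runs 000..111 left to right):
  rows 0-7 [x1,x2=00]: 00000000  (ones: 0)
  rows 8-15 [x1,x2=01]: 01010101  (ones: 4)
  rows 16-23 [x1,x2=10]: 00000000  (ones: 0)
  rows 24-31 [x1,x2=11]: 11111111  (ones: 8)
Count of 1-rows = 0+4+0+8 = 12

12


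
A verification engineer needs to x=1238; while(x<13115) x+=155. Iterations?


Step 1: x goes from 1238 toward 13115 by 155; the body runs while x<13115, so iterations = ceil((bound-start)/step)
Step 2: Distance=11877
Step 3: ceil(11877/155)=77

77


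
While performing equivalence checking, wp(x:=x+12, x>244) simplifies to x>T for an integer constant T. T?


Formula: wp(x:=E, P) = P[E/x] (substitute E for x in postcondition)
Step 1: Postcondition: x>244
Step 2: Substitute x+12 for x: x+12>244
Step 3: Solve for x: x > 244-12 = 232

232


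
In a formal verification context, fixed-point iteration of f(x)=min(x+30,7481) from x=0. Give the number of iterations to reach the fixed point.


Step 1: x=0, cap=7481, increment=30
Step 2: x grows by 30 each step until capped at 7481; fixed point is x=7481
Step 3: iterations = ceil(7481/30) = 250

250


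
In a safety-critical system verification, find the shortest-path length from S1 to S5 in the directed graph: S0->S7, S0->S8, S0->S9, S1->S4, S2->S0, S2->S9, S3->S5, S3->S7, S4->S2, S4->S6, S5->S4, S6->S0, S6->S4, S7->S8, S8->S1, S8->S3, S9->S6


BFS layer-by-layer from S1:
  dist 0: {S1}
  dist 1: {S4}
  dist 2: {S2, S6}
  dist 3: {S0, S9}
  dist 4: {S7, S8}
  dist 5: {S3}
  dist 6: {S5}
  -> S5 reached at distance 6
Shortest path length = 6

6


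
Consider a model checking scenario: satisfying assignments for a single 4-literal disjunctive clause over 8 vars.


Step 1: Total=2^8=256
Step 2: Unsat when all 4 false: 2^4=16
Step 3: Sat=256-16=240

240


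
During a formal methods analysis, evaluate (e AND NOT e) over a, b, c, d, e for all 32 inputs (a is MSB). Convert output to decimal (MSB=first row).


Formula: (e AND NOT e) over a, b, c, d, e (32 rows)
Evaluate each row (bits = a,b,c,d,e, MSB first):
  row 0 [00000]: (0 AND NOT 0) -> 0
  row 1 [00001]: (1 AND NOT 1) -> 0
  row 2 [00010]: (0 AND NOT 0) -> 0
  row 3 [00011]: (1 AND NOT 1) -> 0
  row 4 [00100]: (0 AND NOT 0) -> 0
  row 5 [00101]: (1 AND NOT 1) -> 0
  row 6 [00110]: (0 AND NOT 0) -> 0
  row 7 [00111]: (1 AND NOT 1) -> 0
  row 8 [01000]: (0 AND NOT 0) -> 0
  row 9 [01001]: (1 AND NOT 1) -> 0
  row 10 [01010]: (0 AND NOT 0) -> 0
  row 11 [01011]: (1 AND NOT 1) -> 0
  row 12 [01100]: (0 AND NOT 0) -> 0
  row 13 [01101]: (1 AND NOT 1) -> 0
  row 14 [01110]: (0 AND NOT 0) -> 0
  row 15 [01111]: (1 AND NOT 1) -> 0
  row 16 [10000]: (0 AND NOT 0) -> 0
  row 17 [10001]: (1 AND NOT 1) -> 0
  row 18 [10010]: (0 AND NOT 0) -> 0
  row 19 [10011]: (1 AND NOT 1) -> 0
  row 20 [10100]: (0 AND NOT 0) -> 0
  row 21 [10101]: (1 AND NOT 1) -> 0
  row 22 [10110]: (0 AND NOT 0) -> 0
  row 23 [10111]: (1 AND NOT 1) -> 0
  row 24 [11000]: (0 AND NOT 0) -> 0
  row 25 [11001]: (1 AND NOT 1) -> 0
  row 26 [11010]: (0 AND NOT 0) -> 0
  row 27 [11011]: (1 AND NOT 1) -> 0
  row 28 [11100]: (0 AND NOT 0) -> 0
  row 29 [11101]: (1 AND NOT 1) -> 0
  row 30 [11110]: (0 AND NOT 0) -> 0
  row 31 [11111]: (1 AND NOT 1) -> 0
Full result column, 4 rows per line (a,b,c fixed per line; d,e runs 00..11 left to right):
  rows 0-3 [a,b,c=000]: 0000  = hex 0
  rows 4-7 [a,b,c=001]: 0000  = hex 0
  rows 8-11 [a,b,c=010]: 0000  = hex 0
  rows 12-15 [a,b,c=011]: 0000  = hex 0
  rows 16-19 [a,b,c=100]: 0000  = hex 0
  rows 20-23 [a,b,c=101]: 0000  = hex 0
  rows 24-27 [a,b,c=110]: 0000  = hex 0
  rows 28-31 [a,b,c=111]: 0000  = hex 0
Output column (row 0 .. row 31) = 00000000000000000000000000000000
Output column grouped in 4s = 0000 0000 0000 0000 0000 0000 0000 0000 = 0x00000000
Convert to decimal digit by digit (value = value*16 + digit):
  0 -> 0
  0*16 + 0 = 0
  0*16 + 0 = 0
  0*16 + 0 = 0
  0*16 + 0 = 0
  0*16 + 0 = 0
  0*16 + 0 = 0
  0*16 + 0 = 0
Decimal = 0

0


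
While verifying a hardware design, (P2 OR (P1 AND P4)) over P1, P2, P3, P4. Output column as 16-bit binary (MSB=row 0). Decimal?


Formula: (P2 OR (P1 AND P4)) over P1, P2, P3, P4 (16 rows)
Evaluate each row (bits = P1,P2,P3,P4, MSB first):
  row 0 [0000]: (0 OR (0 AND 0)) -> 0
  row 1 [0001]: (0 OR (0 AND 1)) -> 0
  row 2 [0010]: (0 OR (0 AND 0)) -> 0
  row 3 [0011]: (0 OR (0 AND 1)) -> 0
  row 4 [0100]: (1 OR (0 AND 0)) -> 1
  row 5 [0101]: (1 OR (0 AND 1)) -> 1
  row 6 [0110]: (1 OR (0 AND 0)) -> 1
  row 7 [0111]: (1 OR (0 AND 1)) -> 1
  row 8 [1000]: (0 OR (1 AND 0)) -> 0
  row 9 [1001]: (0 OR (1 AND 1)) -> 1
  row 10 [1010]: (0 OR (1 AND 0)) -> 0
  row 11 [1011]: (0 OR (1 AND 1)) -> 1
  row 12 [1100]: (1 OR (1 AND 0)) -> 1
  row 13 [1101]: (1 OR (1 AND 1)) -> 1
  row 14 [1110]: (1 OR (1 AND 0)) -> 1
  row 15 [1111]: (1 OR (1 AND 1)) -> 1
Full result column, 4 rows per line (P1,P2 fixed per line; P3,P4 runs 00..11 left to right):
  rows 0-3 [P1,P2=00]: 0000  = hex 0
  rows 4-7 [P1,P2=01]: 1111  = hex F
  rows 8-11 [P1,P2=10]: 0101  = hex 5
  rows 12-15 [P1,P2=11]: 1111  = hex F
Output column (row 0 .. row 15) = 0000111101011111
Output column grouped in 4s = 0000 1111 0101 1111 = 0x0F5F
Convert to decimal digit by digit (value = value*16 + digit):
  0 -> 0
  0*16 + 15 (F) = 15
  15*16 + 5 = 245
  245*16 + 15 (F) = 3935
Decimal = 3935

3935


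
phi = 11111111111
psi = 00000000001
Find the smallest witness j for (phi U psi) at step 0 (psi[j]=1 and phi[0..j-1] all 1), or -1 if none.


(phi U psi) at 0: need smallest j with psi[j]=1 and phi[i]=1 for all i in [0,j).
Scan from step 0:
  step 0: phi=1, psi=0 -> continue
  step 1: phi=1, psi=0 -> continue
  step 2: phi=1, psi=0 -> continue
  step 3: phi=1, psi=0 -> continue
  step 10: psi=1 and phi held for [0,10) -> witness found
Witness step = 10

10


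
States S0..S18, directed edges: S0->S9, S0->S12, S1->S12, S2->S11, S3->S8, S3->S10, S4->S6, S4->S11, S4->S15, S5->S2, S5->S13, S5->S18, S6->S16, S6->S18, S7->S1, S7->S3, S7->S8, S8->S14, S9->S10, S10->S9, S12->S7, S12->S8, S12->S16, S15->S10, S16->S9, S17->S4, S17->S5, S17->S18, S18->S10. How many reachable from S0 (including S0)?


BFS from S0:
  layer 0: {S0}
  layer 1: {S9, S12}
  layer 2: {S7, S8, S10, S16}
  layer 3: {S1, S3, S14}
Reachable set: {S0, S1, S3, S7, S8, S9, S10, S12, S14, S16}
Count = 10

10


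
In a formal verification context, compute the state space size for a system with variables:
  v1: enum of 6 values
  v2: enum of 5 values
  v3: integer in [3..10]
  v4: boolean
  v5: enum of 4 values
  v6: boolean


State space = product of domain sizes of all variables.
Domain sizes:
  v1 (enum of 6 values): 6
  v2 (enum of 5 values): 5
  v3 (integer in [3..10]): 8
  v4 (boolean): 2
  v5 (enum of 4 values): 4
  v6 (boolean): 2
Product = 6 * 5 * 8 * 2 * 4 * 2 = 3840

3840


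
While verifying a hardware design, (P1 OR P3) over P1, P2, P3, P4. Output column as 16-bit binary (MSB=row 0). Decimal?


Formula: (P1 OR P3) over P1, P2, P3, P4 (16 rows)
Evaluate each row (bits = P1,P2,P3,P4, MSB first):
  row 0 [0000]: (0 OR 0) -> 0
  row 1 [0001]: (0 OR 0) -> 0
  row 2 [0010]: (0 OR 1) -> 1
  row 3 [0011]: (0 OR 1) -> 1
  row 4 [0100]: (0 OR 0) -> 0
  row 5 [0101]: (0 OR 0) -> 0
  row 6 [0110]: (0 OR 1) -> 1
  row 7 [0111]: (0 OR 1) -> 1
  row 8 [1000]: (1 OR 0) -> 1
  row 9 [1001]: (1 OR 0) -> 1
  row 10 [1010]: (1 OR 1) -> 1
  row 11 [1011]: (1 OR 1) -> 1
  row 12 [1100]: (1 OR 0) -> 1
  row 13 [1101]: (1 OR 0) -> 1
  row 14 [1110]: (1 OR 1) -> 1
  row 15 [1111]: (1 OR 1) -> 1
Full result column, 4 rows per line (P1,P2 fixed per line; P3,P4 runs 00..11 left to right):
  rows 0-3 [P1,P2=00]: 0011  = hex 3
  rows 4-7 [P1,P2=01]: 0011  = hex 3
  rows 8-11 [P1,P2=10]: 1111  = hex F
  rows 12-15 [P1,P2=11]: 1111  = hex F
Output column (row 0 .. row 15) = 0011001111111111
Output column grouped in 4s = 0011 0011 1111 1111 = 0x33FF
Convert to decimal digit by digit (value = value*16 + digit):
  3 -> 3
  3*16 + 3 = 51
  51*16 + 15 (F) = 831
  831*16 + 15 (F) = 13311
Decimal = 13311

13311


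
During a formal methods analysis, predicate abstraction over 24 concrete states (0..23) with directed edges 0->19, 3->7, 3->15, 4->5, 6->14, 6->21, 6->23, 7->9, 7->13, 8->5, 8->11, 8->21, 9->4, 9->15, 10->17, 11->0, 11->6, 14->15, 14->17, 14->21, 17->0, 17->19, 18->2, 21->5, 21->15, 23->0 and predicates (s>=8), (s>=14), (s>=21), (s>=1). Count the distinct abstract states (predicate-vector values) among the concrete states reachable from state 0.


BFS from 0:
Concrete reachable: {0, 19}
Abstract via predicates (s>=8), (s>=14), (s>=21), (s>=1):
  (0,0,0,0) <- {0}
  (1,1,0,1) <- {19}
Distinct abstract states = 2

2


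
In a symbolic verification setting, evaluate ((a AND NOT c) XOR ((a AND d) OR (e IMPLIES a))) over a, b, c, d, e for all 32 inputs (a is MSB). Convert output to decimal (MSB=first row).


Formula: ((a AND NOT c) XOR ((a AND d) OR (e IMPLIES a))) over a, b, c, d, e (32 rows)
Evaluate each row (bits = a,b,c,d,e, MSB first):
  row 0 [00000]: ((0 AND NOT 0) XOR ((0 AND 0) OR (0 IMPLIES 0))) -> 1
  row 1 [00001]: ((0 AND NOT 0) XOR ((0 AND 0) OR (1 IMPLIES 0))) -> 0
  row 2 [00010]: ((0 AND NOT 0) XOR ((0 AND 1) OR (0 IMPLIES 0))) -> 1
  row 3 [00011]: ((0 AND NOT 0) XOR ((0 AND 1) OR (1 IMPLIES 0))) -> 0
  row 4 [00100]: ((0 AND NOT 1) XOR ((0 AND 0) OR (0 IMPLIES 0))) -> 1
  row 5 [00101]: ((0 AND NOT 1) XOR ((0 AND 0) OR (1 IMPLIES 0))) -> 0
  row 6 [00110]: ((0 AND NOT 1) XOR ((0 AND 1) OR (0 IMPLIES 0))) -> 1
  row 7 [00111]: ((0 AND NOT 1) XOR ((0 AND 1) OR (1 IMPLIES 0))) -> 0
  row 8 [01000]: ((0 AND NOT 0) XOR ((0 AND 0) OR (0 IMPLIES 0))) -> 1
  row 9 [01001]: ((0 AND NOT 0) XOR ((0 AND 0) OR (1 IMPLIES 0))) -> 0
  row 10 [01010]: ((0 AND NOT 0) XOR ((0 AND 1) OR (0 IMPLIES 0))) -> 1
  row 11 [01011]: ((0 AND NOT 0) XOR ((0 AND 1) OR (1 IMPLIES 0))) -> 0
  row 12 [01100]: ((0 AND NOT 1) XOR ((0 AND 0) OR (0 IMPLIES 0))) -> 1
  row 13 [01101]: ((0 AND NOT 1) XOR ((0 AND 0) OR (1 IMPLIES 0))) -> 0
  row 14 [01110]: ((0 AND NOT 1) XOR ((0 AND 1) OR (0 IMPLIES 0))) -> 1
  row 15 [01111]: ((0 AND NOT 1) XOR ((0 AND 1) OR (1 IMPLIES 0))) -> 0
  row 16 [10000]: ((1 AND NOT 0) XOR ((1 AND 0) OR (0 IMPLIES 1))) -> 0
  row 17 [10001]: ((1 AND NOT 0) XOR ((1 AND 0) OR (1 IMPLIES 1))) -> 0
  row 18 [10010]: ((1 AND NOT 0) XOR ((1 AND 1) OR (0 IMPLIES 1))) -> 0
  row 19 [10011]: ((1 AND NOT 0) XOR ((1 AND 1) OR (1 IMPLIES 1))) -> 0
  row 20 [10100]: ((1 AND NOT 1) XOR ((1 AND 0) OR (0 IMPLIES 1))) -> 1
  row 21 [10101]: ((1 AND NOT 1) XOR ((1 AND 0) OR (1 IMPLIES 1))) -> 1
  row 22 [10110]: ((1 AND NOT 1) XOR ((1 AND 1) OR (0 IMPLIES 1))) -> 1
  row 23 [10111]: ((1 AND NOT 1) XOR ((1 AND 1) OR (1 IMPLIES 1))) -> 1
  row 24 [11000]: ((1 AND NOT 0) XOR ((1 AND 0) OR (0 IMPLIES 1))) -> 0
  row 25 [11001]: ((1 AND NOT 0) XOR ((1 AND 0) OR (1 IMPLIES 1))) -> 0
  row 26 [11010]: ((1 AND NOT 0) XOR ((1 AND 1) OR (0 IMPLIES 1))) -> 0
  row 27 [11011]: ((1 AND NOT 0) XOR ((1 AND 1) OR (1 IMPLIES 1))) -> 0
  row 28 [11100]: ((1 AND NOT 1) XOR ((1 AND 0) OR (0 IMPLIES 1))) -> 1
  row 29 [11101]: ((1 AND NOT 1) XOR ((1 AND 0) OR (1 IMPLIES 1))) -> 1
  row 30 [11110]: ((1 AND NOT 1) XOR ((1 AND 1) OR (0 IMPLIES 1))) -> 1
  row 31 [11111]: ((1 AND NOT 1) XOR ((1 AND 1) OR (1 IMPLIES 1))) -> 1
Full result column, 4 rows per line (a,b,c fixed per line; d,e runs 00..11 left to right):
  rows 0-3 [a,b,c=000]: 1010  = hex A
  rows 4-7 [a,b,c=001]: 1010  = hex A
  rows 8-11 [a,b,c=010]: 1010  = hex A
  rows 12-15 [a,b,c=011]: 1010  = hex A
  rows 16-19 [a,b,c=100]: 0000  = hex 0
  rows 20-23 [a,b,c=101]: 1111  = hex F
  rows 24-27 [a,b,c=110]: 0000  = hex 0
  rows 28-31 [a,b,c=111]: 1111  = hex F
Output column (row 0 .. row 31) = 10101010101010100000111100001111
Output column grouped in 4s = 1010 1010 1010 1010 0000 1111 0000 1111 = 0xAAAA0F0F
Convert to decimal digit by digit (value = value*16 + digit):
  A -> 10
  10*16 + 10 (A) = 170
  170*16 + 10 (A) = 2730
  2730*16 + 10 (A) = 43690
  43690*16 + 0 = 699040
  699040*16 + 15 (F) = 11184655
  11184655*16 + 0 = 178954480
  178954480*16 + 15 (F) = 2863271695
Decimal = 2863271695

2863271695


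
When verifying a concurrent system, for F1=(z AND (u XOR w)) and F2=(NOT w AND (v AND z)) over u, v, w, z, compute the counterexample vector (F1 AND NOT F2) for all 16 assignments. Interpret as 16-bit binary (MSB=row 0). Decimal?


F1 = (z AND (u XOR w))
F2 = (NOT w AND (v AND z))
Counterexample to F1=>F2 is where F1=1 and F2=0.
Evaluate each row (bits = u,v,w,z, MSB first):
  row 0 [0000]: F1=0 F2=0 -> F1&~F2 -> 0
  row 1 [0001]: F1=0 F2=0 -> F1&~F2 -> 0
  row 2 [0010]: F1=0 F2=0 -> F1&~F2 -> 0
  row 3 [0011]: F1=1 F2=0 -> F1&~F2 -> 1
  row 4 [0100]: F1=0 F2=0 -> F1&~F2 -> 0
  row 5 [0101]: F1=0 F2=1 -> F1&~F2 -> 0
  row 6 [0110]: F1=0 F2=0 -> F1&~F2 -> 0
  row 7 [0111]: F1=1 F2=0 -> F1&~F2 -> 1
  row 8 [1000]: F1=0 F2=0 -> F1&~F2 -> 0
  row 9 [1001]: F1=1 F2=0 -> F1&~F2 -> 1
  row 10 [1010]: F1=0 F2=0 -> F1&~F2 -> 0
  row 11 [1011]: F1=0 F2=0 -> F1&~F2 -> 0
  row 12 [1100]: F1=0 F2=0 -> F1&~F2 -> 0
  row 13 [1101]: F1=1 F2=1 -> F1&~F2 -> 0
  row 14 [1110]: F1=0 F2=0 -> F1&~F2 -> 0
  row 15 [1111]: F1=0 F2=0 -> F1&~F2 -> 0
Full result column, 4 rows per line (u,v fixed per line; w,z runs 00..11 left to right):
  rows 0-3 [u,v=00]: 0001  = hex 1
  rows 4-7 [u,v=01]: 0001  = hex 1
  rows 8-11 [u,v=10]: 0100  = hex 4
  rows 12-15 [u,v=11]: 0000  = hex 0
Counterexample vector (row 0 .. row 15) = 0001000101000000
Output column grouped in 4s = 0001 0001 0100 0000 = 0x1140
Convert to decimal digit by digit (value = value*16 + digit):
  1 -> 1
  1*16 + 1 = 17
  17*16 + 4 = 276
  276*16 + 0 = 4416
Decimal = 4416

4416


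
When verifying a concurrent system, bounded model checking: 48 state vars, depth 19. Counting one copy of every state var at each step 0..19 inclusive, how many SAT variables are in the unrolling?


BMC unrolls to depth k, creating one copy of each state var for steps 0..k.
Step count = 19 + 1 = 20 (steps 0 through 19)
Vars per step = 48
Total = 48 * 20 = 960

960


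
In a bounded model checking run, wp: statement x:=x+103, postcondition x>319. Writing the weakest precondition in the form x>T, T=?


Formula: wp(x:=E, P) = P[E/x] (substitute E for x in postcondition)
Step 1: Postcondition: x>319
Step 2: Substitute x+103 for x: x+103>319
Step 3: Solve for x: x > 319-103 = 216

216


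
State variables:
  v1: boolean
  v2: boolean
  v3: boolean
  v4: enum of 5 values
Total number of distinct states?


State space = product of domain sizes of all variables.
Domain sizes:
  v1 (boolean): 2
  v2 (boolean): 2
  v3 (boolean): 2
  v4 (enum of 5 values): 5
Product = 2 * 2 * 2 * 5 = 40

40


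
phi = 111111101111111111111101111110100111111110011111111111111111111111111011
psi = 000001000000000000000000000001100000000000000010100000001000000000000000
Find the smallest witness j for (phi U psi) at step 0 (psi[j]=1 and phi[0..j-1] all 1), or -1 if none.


(phi U psi) at 0: need smallest j with psi[j]=1 and phi[i]=1 for all i in [0,j).
Scan from step 0:
  step 0: phi=1, psi=0 -> continue
  step 1: phi=1, psi=0 -> continue
  step 2: phi=1, psi=0 -> continue
  step 3: phi=1, psi=0 -> continue
  step 5: psi=1 and phi held for [0,5) -> witness found
Witness step = 5

5


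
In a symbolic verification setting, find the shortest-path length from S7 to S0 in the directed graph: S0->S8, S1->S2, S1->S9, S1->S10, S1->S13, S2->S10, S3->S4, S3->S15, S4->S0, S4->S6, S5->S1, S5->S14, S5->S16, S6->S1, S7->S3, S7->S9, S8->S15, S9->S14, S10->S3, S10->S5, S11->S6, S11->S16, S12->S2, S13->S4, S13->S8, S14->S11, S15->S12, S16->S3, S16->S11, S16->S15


BFS layer-by-layer from S7:
  dist 0: {S7}
  dist 1: {S3, S9}
  dist 2: {S4, S14, S15}
  dist 3: {S0, S6, S11, S12}
  -> S0 reached at distance 3
Shortest path length = 3

3


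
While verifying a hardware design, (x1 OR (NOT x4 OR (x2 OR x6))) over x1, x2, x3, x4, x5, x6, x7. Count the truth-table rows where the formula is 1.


Formula: (x1 OR (NOT x4 OR (x2 OR x6))) over 7 vars (128 rows)
Evaluate each row (x1, x2, x3, x4, x5, x6, x7 as bits, MSB first):
  row 0 [0000000]: (0 OR (NOT 0 OR (0 OR 0))) -> 1
  row 1 [0000001]: (0 OR (NOT 0 OR (0 OR 0))) -> 1
  row 2 [0000010]: (0 OR (NOT 0 OR (0 OR 1))) -> 1
  row 3 [0000011]: (0 OR (NOT 0 OR (0 OR 1))) -> 1
  row 4 [0000100]: (0 OR (NOT 0 OR (0 OR 0))) -> 1
  (every remaining row is evaluated the same way; all 128 results are listed next)
Full result column, 8 rows per line (x1,x2,x3,x4 fixed per line; x5,x6,x7 runs 000..111 left to right):
  rows 0-7 [x1,x2,x3,x4=0000]: 11111111  (ones: 8)
  rows 8-15 [x1,x2,x3,x4=0001]: 00110011  (ones: 4)
  rows 16-23 [x1,x2,x3,x4=0010]: 11111111  (ones: 8)
  rows 24-31 [x1,x2,x3,x4=0011]: 00110011  (ones: 4)
  rows 32-39 [x1,x2,x3,x4=0100]: 11111111  (ones: 8)
  rows 40-47 [x1,x2,x3,x4=0101]: 11111111  (ones: 8)
  rows 48-55 [x1,x2,x3,x4=0110]: 11111111  (ones: 8)
  rows 56-63 [x1,x2,x3,x4=0111]: 11111111  (ones: 8)
  rows 64-71 [x1,x2,x3,x4=1000]: 11111111  (ones: 8)
  rows 72-79 [x1,x2,x3,x4=1001]: 11111111  (ones: 8)
  rows 80-87 [x1,x2,x3,x4=1010]: 11111111  (ones: 8)
  rows 88-95 [x1,x2,x3,x4=1011]: 11111111  (ones: 8)
  rows 96-103 [x1,x2,x3,x4=1100]: 11111111  (ones: 8)
  rows 104-111 [x1,x2,x3,x4=1101]: 11111111  (ones: 8)
  rows 112-119 [x1,x2,x3,x4=1110]: 11111111  (ones: 8)
  rows 120-127 [x1,x2,x3,x4=1111]: 11111111  (ones: 8)
Count of 1-rows = 8+4+8+4+8+8+8+8+8+8+8+8+8+8+8+8 = 120

120


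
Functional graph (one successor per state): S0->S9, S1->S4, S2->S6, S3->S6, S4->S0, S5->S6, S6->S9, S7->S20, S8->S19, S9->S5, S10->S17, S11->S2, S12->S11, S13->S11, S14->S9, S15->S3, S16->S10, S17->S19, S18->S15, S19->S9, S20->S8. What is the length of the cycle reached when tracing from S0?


Trace from S0 until a state repeats:
  S0 -> S9 -> S5 -> S6 -> S9
S9 first seen at step 1, revisited at step 4.
Cycle length = 4 - 1 = 3

3


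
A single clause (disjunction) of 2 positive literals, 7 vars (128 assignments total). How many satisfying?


Step 1: Total=2^7=128
Step 2: Unsat when all 2 false: 2^5=32
Step 3: Sat=128-32=96

96


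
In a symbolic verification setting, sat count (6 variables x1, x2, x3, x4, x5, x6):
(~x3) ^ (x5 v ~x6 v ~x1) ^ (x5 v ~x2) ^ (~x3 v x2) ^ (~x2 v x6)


CNF with 5 clauses over 6 vars (64 assignments).
An assignment satisfies CNF iff every clause has >=1 true literal.
Check each row (bits = x1,x2,x3,x4,x5,x6; clause T/F shown):
  row 0 [000000]: clauses=TTTTT -> 1
  row 1 [000001]: clauses=TTTTT -> 1
  row 2 [000010]: clauses=TTTTT -> 1
  row 3 [000011]: clauses=TTTTT -> 1
  row 4 [000100]: clauses=TTTTT -> 1
  (every remaining row is evaluated the same way; all 64 results are listed next)
Full result column, 8 rows per line (x1,x2,x3 fixed per line; x4,x5,x6 runs 000..111 left to right):
  rows 0-7 [x1,x2,x3=000]: 11111111  (ones: 8)
  rows 8-15 [x1,x2,x3=001]: 00000000  (ones: 0)
  rows 16-23 [x1,x2,x3=010]: 00010001  (ones: 2)
  rows 24-31 [x1,x2,x3=011]: 00000000  (ones: 0)
  rows 32-39 [x1,x2,x3=100]: 10111011  (ones: 6)
  rows 40-47 [x1,x2,x3=101]: 00000000  (ones: 0)
  rows 48-55 [x1,x2,x3=110]: 00010001  (ones: 2)
  rows 56-63 [x1,x2,x3=111]: 00000000  (ones: 0)
Satisfying assignments = 8+0+2+0+6+0+2+0 = 18

18


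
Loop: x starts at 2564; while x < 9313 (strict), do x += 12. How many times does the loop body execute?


Step 1: x goes from 2564 toward 9313 by 12; the body runs while x<9313, so iterations = ceil((bound-start)/step)
Step 2: Distance=6749
Step 3: ceil(6749/12)=563

563


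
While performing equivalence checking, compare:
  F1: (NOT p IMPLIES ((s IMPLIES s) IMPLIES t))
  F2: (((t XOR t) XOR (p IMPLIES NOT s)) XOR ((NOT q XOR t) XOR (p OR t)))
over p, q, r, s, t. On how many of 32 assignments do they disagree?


F1 = (NOT p IMPLIES ((s IMPLIES s) IMPLIES t))
F2 = (((t XOR t) XOR (p IMPLIES NOT s)) XOR ((NOT q XOR t) XOR (p OR t)))
Evaluate both on each of 32 rows (bits = p,q,r,s,t):
  row 0 [00000]: F1=0 F2=0 -> 0
  row 1 [00001]: F1=1 F2=0 (differ) -> 1
  row 2 [00010]: F1=0 F2=0 -> 0
  row 3 [00011]: F1=1 F2=0 (differ) -> 1
  row 4 [00100]: F1=0 F2=0 -> 0
  row 5 [00101]: F1=1 F2=0 (differ) -> 1
  row 6 [00110]: F1=0 F2=0 -> 0
  row 7 [00111]: F1=1 F2=0 (differ) -> 1
  row 8 [01000]: F1=0 F2=1 (differ) -> 1
  row 9 [01001]: F1=1 F2=1 -> 0
  row 10 [01010]: F1=0 F2=1 (differ) -> 1
  row 11 [01011]: F1=1 F2=1 -> 0
  row 12 [01100]: F1=0 F2=1 (differ) -> 1
  row 13 [01101]: F1=1 F2=1 -> 0
  row 14 [01110]: F1=0 F2=1 (differ) -> 1
  row 15 [01111]: F1=1 F2=1 -> 0
  row 16 [10000]: F1=1 F2=1 -> 0
  row 17 [10001]: F1=1 F2=0 (differ) -> 1
  row 18 [10010]: F1=1 F2=0 (differ) -> 1
  row 19 [10011]: F1=1 F2=1 -> 0
  row 20 [10100]: F1=1 F2=1 -> 0
  row 21 [10101]: F1=1 F2=0 (differ) -> 1
  row 22 [10110]: F1=1 F2=0 (differ) -> 1
  row 23 [10111]: F1=1 F2=1 -> 0
  row 24 [11000]: F1=1 F2=0 (differ) -> 1
  row 25 [11001]: F1=1 F2=1 -> 0
  row 26 [11010]: F1=1 F2=1 -> 0
  row 27 [11011]: F1=1 F2=0 (differ) -> 1
  row 28 [11100]: F1=1 F2=0 (differ) -> 1
  row 29 [11101]: F1=1 F2=1 -> 0
  row 30 [11110]: F1=1 F2=1 -> 0
  row 31 [11111]: F1=1 F2=0 (differ) -> 1
Full result column, 8 rows per line (p,q fixed per line; r,s,t runs 000..111 left to right):
  rows 0-7 [p,q=00]: 01010101  (ones: 4)
  rows 8-15 [p,q=01]: 10101010  (ones: 4)
  rows 16-23 [p,q=10]: 01100110  (ones: 4)
  rows 24-31 [p,q=11]: 10011001  (ones: 4)
Disagreements = 4+4+4+4 = 16

16


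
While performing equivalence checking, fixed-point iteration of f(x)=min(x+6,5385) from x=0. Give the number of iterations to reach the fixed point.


Step 1: x=0, cap=5385, increment=6
Step 2: x grows by 6 each step until capped at 5385; fixed point is x=5385
Step 3: iterations = ceil(5385/6) = 898

898


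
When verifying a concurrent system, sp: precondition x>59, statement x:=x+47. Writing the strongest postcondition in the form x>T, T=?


Formula: sp(P, x:=E) = exists old_x. (x = E[old_x/x]) AND P[old_x/x] (old_x is the value of x before the assignment; eliminate old_x by solving x = E[old_x/x] for old_x)
Step 1: Precondition P: x>59, i.e. old_x > 59
Step 2: Assignment gives x = old_x + 47, so old_x = x - 47
Step 3: Substitute into P: x - 47 > 59
Step 4: Simplify: x > 59+47 = 106

106


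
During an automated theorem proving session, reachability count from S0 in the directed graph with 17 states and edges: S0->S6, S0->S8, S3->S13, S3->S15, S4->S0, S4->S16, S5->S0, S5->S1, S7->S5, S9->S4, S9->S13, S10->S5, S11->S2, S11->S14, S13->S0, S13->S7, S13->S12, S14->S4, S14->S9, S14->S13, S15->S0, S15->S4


BFS from S0:
  layer 0: {S0}
  layer 1: {S6, S8}
Reachable set: {S0, S6, S8}
Count = 3

3


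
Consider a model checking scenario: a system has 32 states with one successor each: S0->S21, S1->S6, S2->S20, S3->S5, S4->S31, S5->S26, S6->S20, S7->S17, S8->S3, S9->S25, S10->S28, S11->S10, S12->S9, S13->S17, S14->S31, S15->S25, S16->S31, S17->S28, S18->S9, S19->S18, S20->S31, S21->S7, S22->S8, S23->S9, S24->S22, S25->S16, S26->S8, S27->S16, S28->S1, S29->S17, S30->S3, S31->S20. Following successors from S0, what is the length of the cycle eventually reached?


Trace from S0 until a state repeats:
  S0 -> S21 -> S7 -> S17 -> S28 -> S1 -> S6 -> S20 -> S31 -> S20
S20 first seen at step 7, revisited at step 9.
Cycle length = 9 - 7 = 2

2


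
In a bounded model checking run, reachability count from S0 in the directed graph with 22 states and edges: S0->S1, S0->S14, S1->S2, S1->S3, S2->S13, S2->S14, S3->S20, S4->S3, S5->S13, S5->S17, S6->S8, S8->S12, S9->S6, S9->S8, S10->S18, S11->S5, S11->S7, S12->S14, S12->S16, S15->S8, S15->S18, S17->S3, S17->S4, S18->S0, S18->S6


BFS from S0:
  layer 0: {S0}
  layer 1: {S1, S14}
  layer 2: {S2, S3}
  layer 3: {S13, S20}
Reachable set: {S0, S1, S2, S3, S13, S14, S20}
Count = 7

7


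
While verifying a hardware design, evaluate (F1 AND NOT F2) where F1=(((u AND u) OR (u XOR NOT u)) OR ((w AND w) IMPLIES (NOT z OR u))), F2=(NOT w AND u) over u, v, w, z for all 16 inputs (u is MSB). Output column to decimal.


F1 = (((u AND u) OR (u XOR NOT u)) OR ((w AND w) IMPLIES (NOT z OR u)))
F2 = (NOT w AND u)
Counterexample to F1=>F2 is where F1=1 and F2=0.
Evaluate each row (bits = u,v,w,z, MSB first):
  row 0 [0000]: F1=1 F2=0 -> F1&~F2 -> 1
  row 1 [0001]: F1=1 F2=0 -> F1&~F2 -> 1
  row 2 [0010]: F1=1 F2=0 -> F1&~F2 -> 1
  row 3 [0011]: F1=1 F2=0 -> F1&~F2 -> 1
  row 4 [0100]: F1=1 F2=0 -> F1&~F2 -> 1
  row 5 [0101]: F1=1 F2=0 -> F1&~F2 -> 1
  row 6 [0110]: F1=1 F2=0 -> F1&~F2 -> 1
  row 7 [0111]: F1=1 F2=0 -> F1&~F2 -> 1
  row 8 [1000]: F1=1 F2=1 -> F1&~F2 -> 0
  row 9 [1001]: F1=1 F2=1 -> F1&~F2 -> 0
  row 10 [1010]: F1=1 F2=0 -> F1&~F2 -> 1
  row 11 [1011]: F1=1 F2=0 -> F1&~F2 -> 1
  row 12 [1100]: F1=1 F2=1 -> F1&~F2 -> 0
  row 13 [1101]: F1=1 F2=1 -> F1&~F2 -> 0
  row 14 [1110]: F1=1 F2=0 -> F1&~F2 -> 1
  row 15 [1111]: F1=1 F2=0 -> F1&~F2 -> 1
Full result column, 4 rows per line (u,v fixed per line; w,z runs 00..11 left to right):
  rows 0-3 [u,v=00]: 1111  = hex F
  rows 4-7 [u,v=01]: 1111  = hex F
  rows 8-11 [u,v=10]: 0011  = hex 3
  rows 12-15 [u,v=11]: 0011  = hex 3
Counterexample vector (row 0 .. row 15) = 1111111100110011
Output column grouped in 4s = 1111 1111 0011 0011 = 0xFF33
Convert to decimal digit by digit (value = value*16 + digit):
  F -> 15
  15*16 + 15 (F) = 255
  255*16 + 3 = 4083
  4083*16 + 3 = 65331
Decimal = 65331

65331


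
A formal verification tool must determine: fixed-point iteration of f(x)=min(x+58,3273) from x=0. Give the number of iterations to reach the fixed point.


Step 1: x=0, cap=3273, increment=58
Step 2: x grows by 58 each step until capped at 3273; fixed point is x=3273
Step 3: iterations = ceil(3273/58) = 57

57


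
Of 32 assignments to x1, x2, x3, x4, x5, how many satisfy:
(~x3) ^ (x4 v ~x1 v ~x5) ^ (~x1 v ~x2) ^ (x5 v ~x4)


CNF with 4 clauses over 5 vars (32 assignments).
An assignment satisfies CNF iff every clause has >=1 true literal.
Check each row (bits = x1,x2,x3,x4,x5; clause T/F shown):
  row 0 [00000]: clauses=TTTT -> 1
  row 1 [00001]: clauses=TTTT -> 1
  row 2 [00010]: clauses=TTTF -> 0
  row 3 [00011]: clauses=TTTT -> 1
  row 4 [00100]: clauses=FTTT -> 0
  row 5 [00101]: clauses=FTTT -> 0
  row 6 [00110]: clauses=FTTF -> 0
  row 7 [00111]: clauses=FTTT -> 0
  row 8 [01000]: clauses=TTTT -> 1
  row 9 [01001]: clauses=TTTT -> 1
  row 10 [01010]: clauses=TTTF -> 0
  row 11 [01011]: clauses=TTTT -> 1
  row 12 [01100]: clauses=FTTT -> 0
  row 13 [01101]: clauses=FTTT -> 0
  row 14 [01110]: clauses=FTTF -> 0
  row 15 [01111]: clauses=FTTT -> 0
  row 16 [10000]: clauses=TTTT -> 1
  row 17 [10001]: clauses=TFTT -> 0
  row 18 [10010]: clauses=TTTF -> 0
  row 19 [10011]: clauses=TTTT -> 1
  row 20 [10100]: clauses=FTTT -> 0
  row 21 [10101]: clauses=FFTT -> 0
  row 22 [10110]: clauses=FTTF -> 0
  row 23 [10111]: clauses=FTTT -> 0
  row 24 [11000]: clauses=TTFT -> 0
  row 25 [11001]: clauses=TFFT -> 0
  row 26 [11010]: clauses=TTFF -> 0
  row 27 [11011]: clauses=TTFT -> 0
  row 28 [11100]: clauses=FTFT -> 0
  row 29 [11101]: clauses=FFFT -> 0
  row 30 [11110]: clauses=FTFF -> 0
  row 31 [11111]: clauses=FTFT -> 0
Full result column, 8 rows per line (x1,x2 fixed per line; x3,x4,x5 runs 000..111 left to right):
  rows 0-7 [x1,x2=00]: 11010000  (ones: 3)
  rows 8-15 [x1,x2=01]: 11010000  (ones: 3)
  rows 16-23 [x1,x2=10]: 10010000  (ones: 2)
  rows 24-31 [x1,x2=11]: 00000000  (ones: 0)
Satisfying assignments = 3+3+2+0 = 8

8


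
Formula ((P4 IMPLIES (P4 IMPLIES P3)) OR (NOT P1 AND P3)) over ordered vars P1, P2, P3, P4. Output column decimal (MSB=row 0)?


Formula: ((P4 IMPLIES (P4 IMPLIES P3)) OR (NOT P1 AND P3)) over P1, P2, P3, P4 (16 rows)
Evaluate each row (bits = P1,P2,P3,P4, MSB first):
  row 0 [0000]: ((0 IMPLIES (0 IMPLIES 0)) OR (NOT 0 AND 0)) -> 1
  row 1 [0001]: ((1 IMPLIES (1 IMPLIES 0)) OR (NOT 0 AND 0)) -> 0
  row 2 [0010]: ((0 IMPLIES (0 IMPLIES 1)) OR (NOT 0 AND 1)) -> 1
  row 3 [0011]: ((1 IMPLIES (1 IMPLIES 1)) OR (NOT 0 AND 1)) -> 1
  row 4 [0100]: ((0 IMPLIES (0 IMPLIES 0)) OR (NOT 0 AND 0)) -> 1
  row 5 [0101]: ((1 IMPLIES (1 IMPLIES 0)) OR (NOT 0 AND 0)) -> 0
  row 6 [0110]: ((0 IMPLIES (0 IMPLIES 1)) OR (NOT 0 AND 1)) -> 1
  row 7 [0111]: ((1 IMPLIES (1 IMPLIES 1)) OR (NOT 0 AND 1)) -> 1
  row 8 [1000]: ((0 IMPLIES (0 IMPLIES 0)) OR (NOT 1 AND 0)) -> 1
  row 9 [1001]: ((1 IMPLIES (1 IMPLIES 0)) OR (NOT 1 AND 0)) -> 0
  row 10 [1010]: ((0 IMPLIES (0 IMPLIES 1)) OR (NOT 1 AND 1)) -> 1
  row 11 [1011]: ((1 IMPLIES (1 IMPLIES 1)) OR (NOT 1 AND 1)) -> 1
  row 12 [1100]: ((0 IMPLIES (0 IMPLIES 0)) OR (NOT 1 AND 0)) -> 1
  row 13 [1101]: ((1 IMPLIES (1 IMPLIES 0)) OR (NOT 1 AND 0)) -> 0
  row 14 [1110]: ((0 IMPLIES (0 IMPLIES 1)) OR (NOT 1 AND 1)) -> 1
  row 15 [1111]: ((1 IMPLIES (1 IMPLIES 1)) OR (NOT 1 AND 1)) -> 1
Full result column, 4 rows per line (P1,P2 fixed per line; P3,P4 runs 00..11 left to right):
  rows 0-3 [P1,P2=00]: 1011  = hex B
  rows 4-7 [P1,P2=01]: 1011  = hex B
  rows 8-11 [P1,P2=10]: 1011  = hex B
  rows 12-15 [P1,P2=11]: 1011  = hex B
Output column (row 0 .. row 15) = 1011101110111011
Output column grouped in 4s = 1011 1011 1011 1011 = 0xBBBB
Convert to decimal digit by digit (value = value*16 + digit):
  B -> 11
  11*16 + 11 (B) = 187
  187*16 + 11 (B) = 3003
  3003*16 + 11 (B) = 48059
Decimal = 48059

48059


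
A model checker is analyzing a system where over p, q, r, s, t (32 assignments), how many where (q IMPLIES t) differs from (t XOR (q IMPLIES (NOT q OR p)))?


F1 = (q IMPLIES t)
F2 = (t XOR (q IMPLIES (NOT q OR p)))
Evaluate both on each of 32 rows (bits = p,q,r,s,t):
  row 0 [00000]: F1=1 F2=1 -> 0
  row 1 [00001]: F1=1 F2=0 (differ) -> 1
  row 2 [00010]: F1=1 F2=1 -> 0
  row 3 [00011]: F1=1 F2=0 (differ) -> 1
  row 4 [00100]: F1=1 F2=1 -> 0
  row 5 [00101]: F1=1 F2=0 (differ) -> 1
  row 6 [00110]: F1=1 F2=1 -> 0
  row 7 [00111]: F1=1 F2=0 (differ) -> 1
  row 8 [01000]: F1=0 F2=0 -> 0
  row 9 [01001]: F1=1 F2=1 -> 0
  row 10 [01010]: F1=0 F2=0 -> 0
  row 11 [01011]: F1=1 F2=1 -> 0
  row 12 [01100]: F1=0 F2=0 -> 0
  row 13 [01101]: F1=1 F2=1 -> 0
  row 14 [01110]: F1=0 F2=0 -> 0
  row 15 [01111]: F1=1 F2=1 -> 0
  row 16 [10000]: F1=1 F2=1 -> 0
  row 17 [10001]: F1=1 F2=0 (differ) -> 1
  row 18 [10010]: F1=1 F2=1 -> 0
  row 19 [10011]: F1=1 F2=0 (differ) -> 1
  row 20 [10100]: F1=1 F2=1 -> 0
  row 21 [10101]: F1=1 F2=0 (differ) -> 1
  row 22 [10110]: F1=1 F2=1 -> 0
  row 23 [10111]: F1=1 F2=0 (differ) -> 1
  row 24 [11000]: F1=0 F2=1 (differ) -> 1
  row 25 [11001]: F1=1 F2=0 (differ) -> 1
  row 26 [11010]: F1=0 F2=1 (differ) -> 1
  row 27 [11011]: F1=1 F2=0 (differ) -> 1
  row 28 [11100]: F1=0 F2=1 (differ) -> 1
  row 29 [11101]: F1=1 F2=0 (differ) -> 1
  row 30 [11110]: F1=0 F2=1 (differ) -> 1
  row 31 [11111]: F1=1 F2=0 (differ) -> 1
Full result column, 8 rows per line (p,q fixed per line; r,s,t runs 000..111 left to right):
  rows 0-7 [p,q=00]: 01010101  (ones: 4)
  rows 8-15 [p,q=01]: 00000000  (ones: 0)
  rows 16-23 [p,q=10]: 01010101  (ones: 4)
  rows 24-31 [p,q=11]: 11111111  (ones: 8)
Disagreements = 4+0+4+8 = 16

16


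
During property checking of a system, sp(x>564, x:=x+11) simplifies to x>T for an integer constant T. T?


Formula: sp(P, x:=E) = exists old_x. (x = E[old_x/x]) AND P[old_x/x] (old_x is the value of x before the assignment; eliminate old_x by solving x = E[old_x/x] for old_x)
Step 1: Precondition P: x>564, i.e. old_x > 564
Step 2: Assignment gives x = old_x + 11, so old_x = x - 11
Step 3: Substitute into P: x - 11 > 564
Step 4: Simplify: x > 564+11 = 575

575


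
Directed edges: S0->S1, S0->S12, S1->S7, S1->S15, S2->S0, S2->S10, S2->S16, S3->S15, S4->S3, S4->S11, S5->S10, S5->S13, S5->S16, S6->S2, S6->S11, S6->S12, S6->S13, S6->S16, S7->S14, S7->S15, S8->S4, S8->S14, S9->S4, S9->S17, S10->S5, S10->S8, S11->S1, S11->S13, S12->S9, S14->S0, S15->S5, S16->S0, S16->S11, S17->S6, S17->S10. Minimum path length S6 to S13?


BFS layer-by-layer from S6:
  dist 0: {S6}
  dist 1: {S2, S11, S12, S13, S16}
  -> S13 reached at distance 1
Shortest path length = 1

1


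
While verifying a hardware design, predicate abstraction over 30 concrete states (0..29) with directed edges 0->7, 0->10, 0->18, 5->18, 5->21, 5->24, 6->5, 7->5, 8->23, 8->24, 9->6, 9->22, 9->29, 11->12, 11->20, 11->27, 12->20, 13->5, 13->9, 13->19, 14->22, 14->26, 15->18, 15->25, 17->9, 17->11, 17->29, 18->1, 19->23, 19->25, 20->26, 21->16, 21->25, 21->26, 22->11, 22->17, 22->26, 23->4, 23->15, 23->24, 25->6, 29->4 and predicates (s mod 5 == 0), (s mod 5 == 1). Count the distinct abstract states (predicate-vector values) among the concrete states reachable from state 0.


BFS from 0:
Concrete reachable: {0, 1, 5, 6, 7, 10, 16, 18, 21, 24, 25, 26}
Abstract via predicates (s mod 5 == 0), (s mod 5 == 1):
  (0,0) <- {7, 18, 24}
  (0,1) <- {1, 6, 16, 21, 26}
  (1,0) <- {0, 5, 10, 25}
Distinct abstract states = 3

3


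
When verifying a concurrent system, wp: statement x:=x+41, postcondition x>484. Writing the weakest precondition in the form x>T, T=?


Formula: wp(x:=E, P) = P[E/x] (substitute E for x in postcondition)
Step 1: Postcondition: x>484
Step 2: Substitute x+41 for x: x+41>484
Step 3: Solve for x: x > 484-41 = 443

443


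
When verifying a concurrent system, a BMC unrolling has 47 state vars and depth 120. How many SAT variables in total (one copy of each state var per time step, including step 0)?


BMC unrolls to depth k, creating one copy of each state var for steps 0..k.
Step count = 120 + 1 = 121 (steps 0 through 120)
Vars per step = 47
Total = 47 * 121 = 5687

5687


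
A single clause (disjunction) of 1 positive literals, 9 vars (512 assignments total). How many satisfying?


Step 1: Total=2^9=512
Step 2: Unsat when all 1 false: 2^8=256
Step 3: Sat=512-256=256

256


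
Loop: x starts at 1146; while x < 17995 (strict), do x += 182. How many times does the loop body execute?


Step 1: x goes from 1146 toward 17995 by 182; the body runs while x<17995, so iterations = ceil((bound-start)/step)
Step 2: Distance=16849
Step 3: ceil(16849/182)=93

93


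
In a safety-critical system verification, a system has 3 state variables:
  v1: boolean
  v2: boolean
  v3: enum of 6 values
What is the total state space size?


State space = product of domain sizes of all variables.
Domain sizes:
  v1 (boolean): 2
  v2 (boolean): 2
  v3 (enum of 6 values): 6
Product = 2 * 2 * 6 = 24

24


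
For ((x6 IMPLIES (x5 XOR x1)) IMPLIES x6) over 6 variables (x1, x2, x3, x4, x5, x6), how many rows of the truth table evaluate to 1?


Formula: ((x6 IMPLIES (x5 XOR x1)) IMPLIES x6) over 6 vars (64 rows)
Evaluate each row (x1, x2, x3, x4, x5, x6 as bits, MSB first):
  row 0 [000000]: ((0 IMPLIES (0 XOR 0)) IMPLIES 0) -> 0
  row 1 [000001]: ((1 IMPLIES (0 XOR 0)) IMPLIES 1) -> 1
  row 2 [000010]: ((0 IMPLIES (1 XOR 0)) IMPLIES 0) -> 0
  row 3 [000011]: ((1 IMPLIES (1 XOR 0)) IMPLIES 1) -> 1
  row 4 [000100]: ((0 IMPLIES (0 XOR 0)) IMPLIES 0) -> 0
  (every remaining row is evaluated the same way; all 64 results are listed next)
Full result column, 8 rows per line (x1,x2,x3 fixed per line; x4,x5,x6 runs 000..111 left to right):
  rows 0-7 [x1,x2,x3=000]: 01010101  (ones: 4)
  rows 8-15 [x1,x2,x3=001]: 01010101  (ones: 4)
  rows 16-23 [x1,x2,x3=010]: 01010101  (ones: 4)
  rows 24-31 [x1,x2,x3=011]: 01010101  (ones: 4)
  rows 32-39 [x1,x2,x3=100]: 01010101  (ones: 4)
  rows 40-47 [x1,x2,x3=101]: 01010101  (ones: 4)
  rows 48-55 [x1,x2,x3=110]: 01010101  (ones: 4)
  rows 56-63 [x1,x2,x3=111]: 01010101  (ones: 4)
Count of 1-rows = 4+4+4+4+4+4+4+4 = 32

32
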